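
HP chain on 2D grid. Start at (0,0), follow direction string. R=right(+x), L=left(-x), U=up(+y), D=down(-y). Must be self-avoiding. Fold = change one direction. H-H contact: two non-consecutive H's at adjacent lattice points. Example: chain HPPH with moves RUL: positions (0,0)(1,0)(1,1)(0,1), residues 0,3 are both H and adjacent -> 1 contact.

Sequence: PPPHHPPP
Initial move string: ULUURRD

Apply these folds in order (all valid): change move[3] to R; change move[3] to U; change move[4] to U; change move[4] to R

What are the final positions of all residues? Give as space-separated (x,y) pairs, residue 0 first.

Answer: (0,0) (0,1) (-1,1) (-1,2) (-1,3) (0,3) (1,3) (1,2)

Derivation:
Initial moves: ULUURRD
Fold: move[3]->R => ULURRRD (positions: [(0, 0), (0, 1), (-1, 1), (-1, 2), (0, 2), (1, 2), (2, 2), (2, 1)])
Fold: move[3]->U => ULUURRD (positions: [(0, 0), (0, 1), (-1, 1), (-1, 2), (-1, 3), (0, 3), (1, 3), (1, 2)])
Fold: move[4]->U => ULUUURD (positions: [(0, 0), (0, 1), (-1, 1), (-1, 2), (-1, 3), (-1, 4), (0, 4), (0, 3)])
Fold: move[4]->R => ULUURRD (positions: [(0, 0), (0, 1), (-1, 1), (-1, 2), (-1, 3), (0, 3), (1, 3), (1, 2)])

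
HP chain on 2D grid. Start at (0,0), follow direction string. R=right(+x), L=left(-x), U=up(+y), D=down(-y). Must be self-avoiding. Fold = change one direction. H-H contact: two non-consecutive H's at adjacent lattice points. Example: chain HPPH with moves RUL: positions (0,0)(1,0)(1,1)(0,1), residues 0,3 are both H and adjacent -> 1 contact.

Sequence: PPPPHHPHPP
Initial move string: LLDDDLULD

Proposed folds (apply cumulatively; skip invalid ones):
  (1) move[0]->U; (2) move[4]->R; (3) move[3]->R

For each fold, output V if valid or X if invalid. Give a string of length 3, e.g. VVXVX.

Initial: LLDDDLULD -> [(0, 0), (-1, 0), (-2, 0), (-2, -1), (-2, -2), (-2, -3), (-3, -3), (-3, -2), (-4, -2), (-4, -3)]
Fold 1: move[0]->U => ULDDDLULD VALID
Fold 2: move[4]->R => ULDDRLULD INVALID (collision), skipped
Fold 3: move[3]->R => ULDRDLULD INVALID (collision), skipped

Answer: VXX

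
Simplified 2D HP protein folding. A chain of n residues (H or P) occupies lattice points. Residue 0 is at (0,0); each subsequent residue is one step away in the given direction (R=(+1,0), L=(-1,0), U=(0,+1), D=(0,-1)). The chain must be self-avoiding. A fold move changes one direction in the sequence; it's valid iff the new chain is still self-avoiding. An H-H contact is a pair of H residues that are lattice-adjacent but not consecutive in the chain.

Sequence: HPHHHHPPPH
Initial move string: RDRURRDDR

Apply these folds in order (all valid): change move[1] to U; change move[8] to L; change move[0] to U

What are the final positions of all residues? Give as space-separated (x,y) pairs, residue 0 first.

Initial moves: RDRURRDDR
Fold: move[1]->U => RURURRDDR (positions: [(0, 0), (1, 0), (1, 1), (2, 1), (2, 2), (3, 2), (4, 2), (4, 1), (4, 0), (5, 0)])
Fold: move[8]->L => RURURRDDL (positions: [(0, 0), (1, 0), (1, 1), (2, 1), (2, 2), (3, 2), (4, 2), (4, 1), (4, 0), (3, 0)])
Fold: move[0]->U => UURURRDDL (positions: [(0, 0), (0, 1), (0, 2), (1, 2), (1, 3), (2, 3), (3, 3), (3, 2), (3, 1), (2, 1)])

Answer: (0,0) (0,1) (0,2) (1,2) (1,3) (2,3) (3,3) (3,2) (3,1) (2,1)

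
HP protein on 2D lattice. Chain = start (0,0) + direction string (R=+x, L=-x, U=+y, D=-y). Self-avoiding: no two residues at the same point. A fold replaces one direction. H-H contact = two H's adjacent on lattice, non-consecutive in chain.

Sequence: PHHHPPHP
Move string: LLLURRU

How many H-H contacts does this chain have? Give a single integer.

Positions: [(0, 0), (-1, 0), (-2, 0), (-3, 0), (-3, 1), (-2, 1), (-1, 1), (-1, 2)]
H-H contact: residue 1 @(-1,0) - residue 6 @(-1, 1)

Answer: 1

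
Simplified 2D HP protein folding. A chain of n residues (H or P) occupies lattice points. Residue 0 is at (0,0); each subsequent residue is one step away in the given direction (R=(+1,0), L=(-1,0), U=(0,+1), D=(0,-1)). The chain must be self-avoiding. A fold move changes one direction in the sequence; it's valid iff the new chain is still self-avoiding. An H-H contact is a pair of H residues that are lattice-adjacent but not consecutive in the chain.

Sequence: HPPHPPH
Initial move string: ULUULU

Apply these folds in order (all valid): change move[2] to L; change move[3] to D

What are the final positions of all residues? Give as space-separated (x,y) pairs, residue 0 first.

Initial moves: ULUULU
Fold: move[2]->L => ULLULU (positions: [(0, 0), (0, 1), (-1, 1), (-2, 1), (-2, 2), (-3, 2), (-3, 3)])
Fold: move[3]->D => ULLDLU (positions: [(0, 0), (0, 1), (-1, 1), (-2, 1), (-2, 0), (-3, 0), (-3, 1)])

Answer: (0,0) (0,1) (-1,1) (-2,1) (-2,0) (-3,0) (-3,1)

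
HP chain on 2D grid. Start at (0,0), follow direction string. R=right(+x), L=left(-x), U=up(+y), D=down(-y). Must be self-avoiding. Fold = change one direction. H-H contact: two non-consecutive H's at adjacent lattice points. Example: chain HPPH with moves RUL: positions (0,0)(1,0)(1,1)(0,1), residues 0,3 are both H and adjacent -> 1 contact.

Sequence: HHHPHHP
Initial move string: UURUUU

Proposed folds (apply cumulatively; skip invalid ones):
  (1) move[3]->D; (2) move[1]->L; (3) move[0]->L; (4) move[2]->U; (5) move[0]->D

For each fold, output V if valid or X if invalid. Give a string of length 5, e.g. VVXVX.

Initial: UURUUU -> [(0, 0), (0, 1), (0, 2), (1, 2), (1, 3), (1, 4), (1, 5)]
Fold 1: move[3]->D => UURDUU INVALID (collision), skipped
Fold 2: move[1]->L => ULRUUU INVALID (collision), skipped
Fold 3: move[0]->L => LURUUU VALID
Fold 4: move[2]->U => LUUUUU VALID
Fold 5: move[0]->D => DUUUUU INVALID (collision), skipped

Answer: XXVVX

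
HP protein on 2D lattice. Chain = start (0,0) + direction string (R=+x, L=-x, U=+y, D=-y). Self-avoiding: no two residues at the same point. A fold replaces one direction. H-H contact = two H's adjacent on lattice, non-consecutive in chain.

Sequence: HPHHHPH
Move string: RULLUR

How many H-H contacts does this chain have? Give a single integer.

Answer: 2

Derivation:
Positions: [(0, 0), (1, 0), (1, 1), (0, 1), (-1, 1), (-1, 2), (0, 2)]
H-H contact: residue 0 @(0,0) - residue 3 @(0, 1)
H-H contact: residue 3 @(0,1) - residue 6 @(0, 2)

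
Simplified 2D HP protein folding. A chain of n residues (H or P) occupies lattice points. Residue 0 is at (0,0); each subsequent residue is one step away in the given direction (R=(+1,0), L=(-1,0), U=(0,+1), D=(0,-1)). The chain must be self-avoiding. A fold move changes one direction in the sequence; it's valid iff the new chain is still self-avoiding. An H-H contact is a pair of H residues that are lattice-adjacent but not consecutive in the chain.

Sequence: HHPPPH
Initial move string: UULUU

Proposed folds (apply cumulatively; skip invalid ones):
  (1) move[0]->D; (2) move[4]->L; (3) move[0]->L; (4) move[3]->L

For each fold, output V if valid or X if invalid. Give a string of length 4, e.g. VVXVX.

Initial: UULUU -> [(0, 0), (0, 1), (0, 2), (-1, 2), (-1, 3), (-1, 4)]
Fold 1: move[0]->D => DULUU INVALID (collision), skipped
Fold 2: move[4]->L => UULUL VALID
Fold 3: move[0]->L => LULUL VALID
Fold 4: move[3]->L => LULLL VALID

Answer: XVVV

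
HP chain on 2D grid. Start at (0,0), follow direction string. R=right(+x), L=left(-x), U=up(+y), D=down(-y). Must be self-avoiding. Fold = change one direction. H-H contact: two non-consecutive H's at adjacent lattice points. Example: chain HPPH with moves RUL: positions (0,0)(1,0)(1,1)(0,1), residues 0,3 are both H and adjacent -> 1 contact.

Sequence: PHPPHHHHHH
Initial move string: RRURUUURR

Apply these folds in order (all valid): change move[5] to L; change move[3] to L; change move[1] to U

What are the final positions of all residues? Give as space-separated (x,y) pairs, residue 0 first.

Initial moves: RRURUUURR
Fold: move[5]->L => RRURULURR (positions: [(0, 0), (1, 0), (2, 0), (2, 1), (3, 1), (3, 2), (2, 2), (2, 3), (3, 3), (4, 3)])
Fold: move[3]->L => RRULULURR (positions: [(0, 0), (1, 0), (2, 0), (2, 1), (1, 1), (1, 2), (0, 2), (0, 3), (1, 3), (2, 3)])
Fold: move[1]->U => RUULULURR (positions: [(0, 0), (1, 0), (1, 1), (1, 2), (0, 2), (0, 3), (-1, 3), (-1, 4), (0, 4), (1, 4)])

Answer: (0,0) (1,0) (1,1) (1,2) (0,2) (0,3) (-1,3) (-1,4) (0,4) (1,4)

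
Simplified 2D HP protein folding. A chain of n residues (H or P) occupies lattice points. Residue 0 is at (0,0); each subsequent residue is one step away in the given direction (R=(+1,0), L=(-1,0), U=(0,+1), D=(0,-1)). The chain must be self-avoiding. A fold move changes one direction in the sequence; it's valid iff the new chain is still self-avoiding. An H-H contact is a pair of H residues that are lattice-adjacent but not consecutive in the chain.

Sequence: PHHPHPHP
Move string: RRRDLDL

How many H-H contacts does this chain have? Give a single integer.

Positions: [(0, 0), (1, 0), (2, 0), (3, 0), (3, -1), (2, -1), (2, -2), (1, -2)]
No H-H contacts found.

Answer: 0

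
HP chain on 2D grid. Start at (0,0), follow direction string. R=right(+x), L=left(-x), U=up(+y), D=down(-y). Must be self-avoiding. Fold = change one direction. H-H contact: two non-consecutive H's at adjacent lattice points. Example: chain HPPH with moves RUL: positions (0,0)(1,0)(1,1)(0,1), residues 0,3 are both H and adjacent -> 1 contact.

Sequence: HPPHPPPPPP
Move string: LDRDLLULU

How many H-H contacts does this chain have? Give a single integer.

Positions: [(0, 0), (-1, 0), (-1, -1), (0, -1), (0, -2), (-1, -2), (-2, -2), (-2, -1), (-3, -1), (-3, 0)]
H-H contact: residue 0 @(0,0) - residue 3 @(0, -1)

Answer: 1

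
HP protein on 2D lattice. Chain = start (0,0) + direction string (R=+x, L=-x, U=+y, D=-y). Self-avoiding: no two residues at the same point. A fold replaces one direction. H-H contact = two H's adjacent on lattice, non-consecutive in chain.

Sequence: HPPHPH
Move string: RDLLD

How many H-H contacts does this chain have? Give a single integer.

Answer: 1

Derivation:
Positions: [(0, 0), (1, 0), (1, -1), (0, -1), (-1, -1), (-1, -2)]
H-H contact: residue 0 @(0,0) - residue 3 @(0, -1)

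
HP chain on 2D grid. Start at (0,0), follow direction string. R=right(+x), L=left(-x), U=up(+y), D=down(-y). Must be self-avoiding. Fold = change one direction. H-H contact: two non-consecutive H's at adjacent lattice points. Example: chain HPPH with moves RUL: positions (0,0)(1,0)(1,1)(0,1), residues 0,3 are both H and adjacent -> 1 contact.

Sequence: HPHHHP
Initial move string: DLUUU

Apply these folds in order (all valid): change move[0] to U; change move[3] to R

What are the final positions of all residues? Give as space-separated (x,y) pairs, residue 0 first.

Answer: (0,0) (0,1) (-1,1) (-1,2) (0,2) (0,3)

Derivation:
Initial moves: DLUUU
Fold: move[0]->U => ULUUU (positions: [(0, 0), (0, 1), (-1, 1), (-1, 2), (-1, 3), (-1, 4)])
Fold: move[3]->R => ULURU (positions: [(0, 0), (0, 1), (-1, 1), (-1, 2), (0, 2), (0, 3)])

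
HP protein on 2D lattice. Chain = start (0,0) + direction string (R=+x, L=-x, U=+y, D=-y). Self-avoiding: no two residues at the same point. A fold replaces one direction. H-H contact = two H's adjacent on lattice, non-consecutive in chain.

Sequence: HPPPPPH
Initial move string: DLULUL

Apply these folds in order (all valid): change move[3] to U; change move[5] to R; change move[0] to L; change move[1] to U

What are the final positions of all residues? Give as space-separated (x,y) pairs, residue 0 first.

Initial moves: DLULUL
Fold: move[3]->U => DLUUUL (positions: [(0, 0), (0, -1), (-1, -1), (-1, 0), (-1, 1), (-1, 2), (-2, 2)])
Fold: move[5]->R => DLUUUR (positions: [(0, 0), (0, -1), (-1, -1), (-1, 0), (-1, 1), (-1, 2), (0, 2)])
Fold: move[0]->L => LLUUUR (positions: [(0, 0), (-1, 0), (-2, 0), (-2, 1), (-2, 2), (-2, 3), (-1, 3)])
Fold: move[1]->U => LUUUUR (positions: [(0, 0), (-1, 0), (-1, 1), (-1, 2), (-1, 3), (-1, 4), (0, 4)])

Answer: (0,0) (-1,0) (-1,1) (-1,2) (-1,3) (-1,4) (0,4)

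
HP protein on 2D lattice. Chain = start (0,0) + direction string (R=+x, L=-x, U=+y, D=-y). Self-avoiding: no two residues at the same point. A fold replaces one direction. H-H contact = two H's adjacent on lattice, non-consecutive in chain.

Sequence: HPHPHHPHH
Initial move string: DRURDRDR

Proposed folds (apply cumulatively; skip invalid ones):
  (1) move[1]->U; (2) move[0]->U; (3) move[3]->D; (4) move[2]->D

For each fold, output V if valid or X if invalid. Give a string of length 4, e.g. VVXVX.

Answer: XVXV

Derivation:
Initial: DRURDRDR -> [(0, 0), (0, -1), (1, -1), (1, 0), (2, 0), (2, -1), (3, -1), (3, -2), (4, -2)]
Fold 1: move[1]->U => DUURDRDR INVALID (collision), skipped
Fold 2: move[0]->U => URURDRDR VALID
Fold 3: move[3]->D => URUDDRDR INVALID (collision), skipped
Fold 4: move[2]->D => URDRDRDR VALID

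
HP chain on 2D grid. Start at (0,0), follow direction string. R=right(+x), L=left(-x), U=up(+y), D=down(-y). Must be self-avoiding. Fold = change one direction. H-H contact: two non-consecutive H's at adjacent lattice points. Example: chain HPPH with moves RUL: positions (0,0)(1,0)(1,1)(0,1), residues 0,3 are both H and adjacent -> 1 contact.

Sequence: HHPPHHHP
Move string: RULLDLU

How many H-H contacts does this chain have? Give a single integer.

Answer: 1

Derivation:
Positions: [(0, 0), (1, 0), (1, 1), (0, 1), (-1, 1), (-1, 0), (-2, 0), (-2, 1)]
H-H contact: residue 0 @(0,0) - residue 5 @(-1, 0)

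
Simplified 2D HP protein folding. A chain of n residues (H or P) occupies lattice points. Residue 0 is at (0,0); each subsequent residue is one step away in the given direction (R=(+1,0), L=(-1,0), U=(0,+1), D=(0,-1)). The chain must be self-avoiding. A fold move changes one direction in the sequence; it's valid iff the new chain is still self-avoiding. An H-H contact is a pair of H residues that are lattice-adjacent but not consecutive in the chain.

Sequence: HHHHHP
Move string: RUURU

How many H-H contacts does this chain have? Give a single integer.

Answer: 0

Derivation:
Positions: [(0, 0), (1, 0), (1, 1), (1, 2), (2, 2), (2, 3)]
No H-H contacts found.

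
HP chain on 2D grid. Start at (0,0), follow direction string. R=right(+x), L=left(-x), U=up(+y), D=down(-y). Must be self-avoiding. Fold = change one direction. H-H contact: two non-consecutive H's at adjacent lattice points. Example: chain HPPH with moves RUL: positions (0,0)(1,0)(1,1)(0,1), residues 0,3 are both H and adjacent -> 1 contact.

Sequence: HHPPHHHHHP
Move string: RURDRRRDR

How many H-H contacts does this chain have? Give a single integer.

Positions: [(0, 0), (1, 0), (1, 1), (2, 1), (2, 0), (3, 0), (4, 0), (5, 0), (5, -1), (6, -1)]
H-H contact: residue 1 @(1,0) - residue 4 @(2, 0)

Answer: 1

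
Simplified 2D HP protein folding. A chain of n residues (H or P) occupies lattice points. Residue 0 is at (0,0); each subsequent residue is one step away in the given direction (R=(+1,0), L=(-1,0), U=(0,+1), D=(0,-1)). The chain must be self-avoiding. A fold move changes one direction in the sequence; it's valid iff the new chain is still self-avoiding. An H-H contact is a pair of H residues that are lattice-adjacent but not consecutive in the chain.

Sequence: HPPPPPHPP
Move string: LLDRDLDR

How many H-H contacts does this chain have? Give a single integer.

Positions: [(0, 0), (-1, 0), (-2, 0), (-2, -1), (-1, -1), (-1, -2), (-2, -2), (-2, -3), (-1, -3)]
No H-H contacts found.

Answer: 0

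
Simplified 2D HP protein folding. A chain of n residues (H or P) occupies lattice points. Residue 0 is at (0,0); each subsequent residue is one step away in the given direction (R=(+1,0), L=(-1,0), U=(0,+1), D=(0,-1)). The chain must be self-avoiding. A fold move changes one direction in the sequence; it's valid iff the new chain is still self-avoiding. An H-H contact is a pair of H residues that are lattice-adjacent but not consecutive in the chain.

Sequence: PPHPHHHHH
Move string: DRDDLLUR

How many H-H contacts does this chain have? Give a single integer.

Answer: 1

Derivation:
Positions: [(0, 0), (0, -1), (1, -1), (1, -2), (1, -3), (0, -3), (-1, -3), (-1, -2), (0, -2)]
H-H contact: residue 5 @(0,-3) - residue 8 @(0, -2)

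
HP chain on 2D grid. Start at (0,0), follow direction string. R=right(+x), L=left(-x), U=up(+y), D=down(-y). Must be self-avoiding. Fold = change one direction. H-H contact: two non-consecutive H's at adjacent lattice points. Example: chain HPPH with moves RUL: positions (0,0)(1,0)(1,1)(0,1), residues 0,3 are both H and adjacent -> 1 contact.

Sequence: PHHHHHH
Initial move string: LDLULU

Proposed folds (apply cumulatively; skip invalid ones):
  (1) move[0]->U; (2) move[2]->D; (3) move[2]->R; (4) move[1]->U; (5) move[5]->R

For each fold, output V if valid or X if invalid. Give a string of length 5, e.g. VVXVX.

Initial: LDLULU -> [(0, 0), (-1, 0), (-1, -1), (-2, -1), (-2, 0), (-3, 0), (-3, 1)]
Fold 1: move[0]->U => UDLULU INVALID (collision), skipped
Fold 2: move[2]->D => LDDULU INVALID (collision), skipped
Fold 3: move[2]->R => LDRULU INVALID (collision), skipped
Fold 4: move[1]->U => LULULU VALID
Fold 5: move[5]->R => LULULR INVALID (collision), skipped

Answer: XXXVX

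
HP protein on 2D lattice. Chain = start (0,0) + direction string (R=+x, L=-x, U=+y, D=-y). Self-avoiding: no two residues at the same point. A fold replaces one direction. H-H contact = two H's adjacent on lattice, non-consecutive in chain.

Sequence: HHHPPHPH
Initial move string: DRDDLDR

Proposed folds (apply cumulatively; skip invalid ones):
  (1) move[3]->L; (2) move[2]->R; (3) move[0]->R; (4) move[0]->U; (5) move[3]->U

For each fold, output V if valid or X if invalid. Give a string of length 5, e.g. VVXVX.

Initial: DRDDLDR -> [(0, 0), (0, -1), (1, -1), (1, -2), (1, -3), (0, -3), (0, -4), (1, -4)]
Fold 1: move[3]->L => DRDLLDR VALID
Fold 2: move[2]->R => DRRLLDR INVALID (collision), skipped
Fold 3: move[0]->R => RRDLLDR VALID
Fold 4: move[0]->U => URDLLDR INVALID (collision), skipped
Fold 5: move[3]->U => RRDULDR INVALID (collision), skipped

Answer: VXVXX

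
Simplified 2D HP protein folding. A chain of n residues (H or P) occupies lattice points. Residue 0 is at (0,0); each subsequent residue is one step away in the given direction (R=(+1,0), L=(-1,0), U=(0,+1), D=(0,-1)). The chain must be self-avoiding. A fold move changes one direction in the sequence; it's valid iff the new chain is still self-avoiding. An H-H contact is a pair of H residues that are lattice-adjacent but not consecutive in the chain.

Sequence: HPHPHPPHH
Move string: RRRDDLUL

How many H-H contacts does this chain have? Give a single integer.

Positions: [(0, 0), (1, 0), (2, 0), (3, 0), (3, -1), (3, -2), (2, -2), (2, -1), (1, -1)]
H-H contact: residue 2 @(2,0) - residue 7 @(2, -1)
H-H contact: residue 4 @(3,-1) - residue 7 @(2, -1)

Answer: 2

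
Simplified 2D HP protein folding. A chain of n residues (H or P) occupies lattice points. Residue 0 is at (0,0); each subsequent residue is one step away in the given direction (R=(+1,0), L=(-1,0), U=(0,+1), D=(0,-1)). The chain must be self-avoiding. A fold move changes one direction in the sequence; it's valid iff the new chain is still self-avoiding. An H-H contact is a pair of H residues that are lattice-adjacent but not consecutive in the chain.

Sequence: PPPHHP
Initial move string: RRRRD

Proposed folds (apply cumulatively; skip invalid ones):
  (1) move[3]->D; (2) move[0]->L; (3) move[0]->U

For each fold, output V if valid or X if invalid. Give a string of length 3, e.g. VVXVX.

Initial: RRRRD -> [(0, 0), (1, 0), (2, 0), (3, 0), (4, 0), (4, -1)]
Fold 1: move[3]->D => RRRDD VALID
Fold 2: move[0]->L => LRRDD INVALID (collision), skipped
Fold 3: move[0]->U => URRDD VALID

Answer: VXV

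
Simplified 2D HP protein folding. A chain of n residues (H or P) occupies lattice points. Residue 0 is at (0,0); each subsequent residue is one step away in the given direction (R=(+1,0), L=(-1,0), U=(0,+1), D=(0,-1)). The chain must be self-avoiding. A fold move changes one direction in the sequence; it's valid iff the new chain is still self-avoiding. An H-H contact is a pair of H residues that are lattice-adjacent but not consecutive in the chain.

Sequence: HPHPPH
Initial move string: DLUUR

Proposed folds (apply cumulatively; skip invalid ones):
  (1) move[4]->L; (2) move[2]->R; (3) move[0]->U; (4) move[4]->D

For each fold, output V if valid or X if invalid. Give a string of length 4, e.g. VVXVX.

Initial: DLUUR -> [(0, 0), (0, -1), (-1, -1), (-1, 0), (-1, 1), (0, 1)]
Fold 1: move[4]->L => DLUUL VALID
Fold 2: move[2]->R => DLRUL INVALID (collision), skipped
Fold 3: move[0]->U => ULUUL VALID
Fold 4: move[4]->D => ULUUD INVALID (collision), skipped

Answer: VXVX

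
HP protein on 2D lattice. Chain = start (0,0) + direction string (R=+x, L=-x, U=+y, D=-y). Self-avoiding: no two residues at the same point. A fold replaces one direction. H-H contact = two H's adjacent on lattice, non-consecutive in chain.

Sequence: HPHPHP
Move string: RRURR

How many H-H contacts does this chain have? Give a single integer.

Positions: [(0, 0), (1, 0), (2, 0), (2, 1), (3, 1), (4, 1)]
No H-H contacts found.

Answer: 0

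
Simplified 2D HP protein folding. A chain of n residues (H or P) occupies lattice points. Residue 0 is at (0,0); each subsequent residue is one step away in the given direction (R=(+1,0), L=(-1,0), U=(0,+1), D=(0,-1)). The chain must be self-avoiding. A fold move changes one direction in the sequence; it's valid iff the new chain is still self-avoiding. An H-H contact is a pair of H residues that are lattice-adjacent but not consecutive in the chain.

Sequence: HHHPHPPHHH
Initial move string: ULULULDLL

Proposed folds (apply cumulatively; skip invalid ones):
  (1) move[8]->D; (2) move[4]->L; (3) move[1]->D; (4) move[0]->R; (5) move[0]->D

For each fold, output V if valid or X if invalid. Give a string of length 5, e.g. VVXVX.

Answer: VVXXV

Derivation:
Initial: ULULULDLL -> [(0, 0), (0, 1), (-1, 1), (-1, 2), (-2, 2), (-2, 3), (-3, 3), (-3, 2), (-4, 2), (-5, 2)]
Fold 1: move[8]->D => ULULULDLD VALID
Fold 2: move[4]->L => ULULLLDLD VALID
Fold 3: move[1]->D => UDULLLDLD INVALID (collision), skipped
Fold 4: move[0]->R => RLULLLDLD INVALID (collision), skipped
Fold 5: move[0]->D => DLULLLDLD VALID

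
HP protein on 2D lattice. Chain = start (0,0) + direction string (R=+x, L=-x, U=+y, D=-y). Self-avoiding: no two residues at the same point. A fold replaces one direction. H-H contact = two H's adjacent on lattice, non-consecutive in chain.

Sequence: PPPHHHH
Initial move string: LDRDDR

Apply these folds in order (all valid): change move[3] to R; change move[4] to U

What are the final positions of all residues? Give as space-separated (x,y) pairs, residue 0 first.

Initial moves: LDRDDR
Fold: move[3]->R => LDRRDR (positions: [(0, 0), (-1, 0), (-1, -1), (0, -1), (1, -1), (1, -2), (2, -2)])
Fold: move[4]->U => LDRRUR (positions: [(0, 0), (-1, 0), (-1, -1), (0, -1), (1, -1), (1, 0), (2, 0)])

Answer: (0,0) (-1,0) (-1,-1) (0,-1) (1,-1) (1,0) (2,0)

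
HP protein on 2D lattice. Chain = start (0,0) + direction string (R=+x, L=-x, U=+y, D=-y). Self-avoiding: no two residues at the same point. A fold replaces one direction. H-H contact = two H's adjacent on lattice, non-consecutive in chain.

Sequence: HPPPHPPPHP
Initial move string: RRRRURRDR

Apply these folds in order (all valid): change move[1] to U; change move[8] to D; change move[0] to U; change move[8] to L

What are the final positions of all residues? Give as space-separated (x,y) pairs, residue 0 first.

Answer: (0,0) (0,1) (0,2) (1,2) (2,2) (2,3) (3,3) (4,3) (4,2) (3,2)

Derivation:
Initial moves: RRRRURRDR
Fold: move[1]->U => RURRURRDR (positions: [(0, 0), (1, 0), (1, 1), (2, 1), (3, 1), (3, 2), (4, 2), (5, 2), (5, 1), (6, 1)])
Fold: move[8]->D => RURRURRDD (positions: [(0, 0), (1, 0), (1, 1), (2, 1), (3, 1), (3, 2), (4, 2), (5, 2), (5, 1), (5, 0)])
Fold: move[0]->U => UURRURRDD (positions: [(0, 0), (0, 1), (0, 2), (1, 2), (2, 2), (2, 3), (3, 3), (4, 3), (4, 2), (4, 1)])
Fold: move[8]->L => UURRURRDL (positions: [(0, 0), (0, 1), (0, 2), (1, 2), (2, 2), (2, 3), (3, 3), (4, 3), (4, 2), (3, 2)])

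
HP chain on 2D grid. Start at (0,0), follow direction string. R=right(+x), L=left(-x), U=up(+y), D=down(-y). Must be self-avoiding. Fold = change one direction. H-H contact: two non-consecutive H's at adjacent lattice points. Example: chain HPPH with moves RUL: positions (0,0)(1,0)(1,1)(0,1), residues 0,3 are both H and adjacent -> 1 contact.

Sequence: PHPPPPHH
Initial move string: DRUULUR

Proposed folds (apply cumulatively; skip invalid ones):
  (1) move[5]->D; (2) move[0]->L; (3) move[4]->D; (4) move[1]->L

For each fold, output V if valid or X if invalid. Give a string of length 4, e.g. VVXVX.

Answer: XXXV

Derivation:
Initial: DRUULUR -> [(0, 0), (0, -1), (1, -1), (1, 0), (1, 1), (0, 1), (0, 2), (1, 2)]
Fold 1: move[5]->D => DRUULDR INVALID (collision), skipped
Fold 2: move[0]->L => LRUULUR INVALID (collision), skipped
Fold 3: move[4]->D => DRUUDUR INVALID (collision), skipped
Fold 4: move[1]->L => DLUULUR VALID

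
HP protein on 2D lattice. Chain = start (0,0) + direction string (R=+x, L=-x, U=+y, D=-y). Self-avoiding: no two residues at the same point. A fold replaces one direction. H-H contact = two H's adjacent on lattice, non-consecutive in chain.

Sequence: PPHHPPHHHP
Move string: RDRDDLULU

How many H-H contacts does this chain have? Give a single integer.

Positions: [(0, 0), (1, 0), (1, -1), (2, -1), (2, -2), (2, -3), (1, -3), (1, -2), (0, -2), (0, -1)]
H-H contact: residue 2 @(1,-1) - residue 7 @(1, -2)

Answer: 1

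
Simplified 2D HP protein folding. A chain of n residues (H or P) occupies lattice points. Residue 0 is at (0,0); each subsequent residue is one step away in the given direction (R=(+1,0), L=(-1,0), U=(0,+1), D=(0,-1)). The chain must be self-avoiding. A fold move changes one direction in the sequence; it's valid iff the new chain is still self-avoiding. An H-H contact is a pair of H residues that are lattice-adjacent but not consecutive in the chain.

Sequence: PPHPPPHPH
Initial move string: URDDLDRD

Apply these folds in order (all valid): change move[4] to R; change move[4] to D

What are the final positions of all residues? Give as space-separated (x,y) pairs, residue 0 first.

Initial moves: URDDLDRD
Fold: move[4]->R => URDDRDRD (positions: [(0, 0), (0, 1), (1, 1), (1, 0), (1, -1), (2, -1), (2, -2), (3, -2), (3, -3)])
Fold: move[4]->D => URDDDDRD (positions: [(0, 0), (0, 1), (1, 1), (1, 0), (1, -1), (1, -2), (1, -3), (2, -3), (2, -4)])

Answer: (0,0) (0,1) (1,1) (1,0) (1,-1) (1,-2) (1,-3) (2,-3) (2,-4)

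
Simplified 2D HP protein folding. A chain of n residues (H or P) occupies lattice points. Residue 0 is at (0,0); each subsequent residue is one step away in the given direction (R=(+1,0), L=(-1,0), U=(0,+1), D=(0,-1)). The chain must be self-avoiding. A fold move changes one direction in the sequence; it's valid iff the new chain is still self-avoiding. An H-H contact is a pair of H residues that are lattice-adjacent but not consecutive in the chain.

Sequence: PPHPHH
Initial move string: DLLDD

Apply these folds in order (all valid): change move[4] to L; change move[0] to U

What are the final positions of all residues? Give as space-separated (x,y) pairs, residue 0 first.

Answer: (0,0) (0,1) (-1,1) (-2,1) (-2,0) (-3,0)

Derivation:
Initial moves: DLLDD
Fold: move[4]->L => DLLDL (positions: [(0, 0), (0, -1), (-1, -1), (-2, -1), (-2, -2), (-3, -2)])
Fold: move[0]->U => ULLDL (positions: [(0, 0), (0, 1), (-1, 1), (-2, 1), (-2, 0), (-3, 0)])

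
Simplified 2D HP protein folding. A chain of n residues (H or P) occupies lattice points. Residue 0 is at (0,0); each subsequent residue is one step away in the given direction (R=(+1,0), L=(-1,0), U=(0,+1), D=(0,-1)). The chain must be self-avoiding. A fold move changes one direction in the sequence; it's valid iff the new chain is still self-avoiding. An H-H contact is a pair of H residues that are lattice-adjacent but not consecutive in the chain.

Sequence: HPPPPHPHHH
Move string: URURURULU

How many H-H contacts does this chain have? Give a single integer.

Positions: [(0, 0), (0, 1), (1, 1), (1, 2), (2, 2), (2, 3), (3, 3), (3, 4), (2, 4), (2, 5)]
H-H contact: residue 5 @(2,3) - residue 8 @(2, 4)

Answer: 1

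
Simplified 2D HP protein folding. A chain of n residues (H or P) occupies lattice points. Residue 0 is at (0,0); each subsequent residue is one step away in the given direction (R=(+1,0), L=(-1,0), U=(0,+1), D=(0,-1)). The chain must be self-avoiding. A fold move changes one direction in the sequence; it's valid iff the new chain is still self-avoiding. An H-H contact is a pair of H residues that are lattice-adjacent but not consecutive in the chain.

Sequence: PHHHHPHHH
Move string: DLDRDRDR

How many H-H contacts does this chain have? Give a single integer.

Positions: [(0, 0), (0, -1), (-1, -1), (-1, -2), (0, -2), (0, -3), (1, -3), (1, -4), (2, -4)]
H-H contact: residue 1 @(0,-1) - residue 4 @(0, -2)

Answer: 1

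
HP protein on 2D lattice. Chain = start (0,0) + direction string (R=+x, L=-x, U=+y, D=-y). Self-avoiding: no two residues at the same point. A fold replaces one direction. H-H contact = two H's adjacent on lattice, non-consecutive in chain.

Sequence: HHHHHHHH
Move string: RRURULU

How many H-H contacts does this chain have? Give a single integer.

Answer: 1

Derivation:
Positions: [(0, 0), (1, 0), (2, 0), (2, 1), (3, 1), (3, 2), (2, 2), (2, 3)]
H-H contact: residue 3 @(2,1) - residue 6 @(2, 2)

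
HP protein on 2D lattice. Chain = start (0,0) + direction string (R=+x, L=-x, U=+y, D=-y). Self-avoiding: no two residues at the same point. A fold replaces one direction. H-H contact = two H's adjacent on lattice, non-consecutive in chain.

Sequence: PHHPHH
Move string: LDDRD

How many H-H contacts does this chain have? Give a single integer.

Answer: 0

Derivation:
Positions: [(0, 0), (-1, 0), (-1, -1), (-1, -2), (0, -2), (0, -3)]
No H-H contacts found.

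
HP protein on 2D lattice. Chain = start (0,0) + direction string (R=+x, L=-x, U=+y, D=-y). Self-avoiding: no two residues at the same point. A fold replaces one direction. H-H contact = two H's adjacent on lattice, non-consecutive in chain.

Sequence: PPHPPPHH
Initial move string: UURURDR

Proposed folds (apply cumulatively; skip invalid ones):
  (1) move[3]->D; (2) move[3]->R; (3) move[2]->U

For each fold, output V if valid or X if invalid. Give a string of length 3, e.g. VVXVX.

Answer: VVV

Derivation:
Initial: UURURDR -> [(0, 0), (0, 1), (0, 2), (1, 2), (1, 3), (2, 3), (2, 2), (3, 2)]
Fold 1: move[3]->D => UURDRDR VALID
Fold 2: move[3]->R => UURRRDR VALID
Fold 3: move[2]->U => UUURRDR VALID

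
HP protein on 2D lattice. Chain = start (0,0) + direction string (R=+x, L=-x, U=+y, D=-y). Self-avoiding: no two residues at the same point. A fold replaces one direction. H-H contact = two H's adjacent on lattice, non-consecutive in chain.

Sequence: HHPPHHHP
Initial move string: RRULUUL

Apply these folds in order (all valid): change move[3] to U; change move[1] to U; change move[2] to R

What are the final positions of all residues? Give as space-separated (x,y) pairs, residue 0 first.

Initial moves: RRULUUL
Fold: move[3]->U => RRUUUUL (positions: [(0, 0), (1, 0), (2, 0), (2, 1), (2, 2), (2, 3), (2, 4), (1, 4)])
Fold: move[1]->U => RUUUUUL (positions: [(0, 0), (1, 0), (1, 1), (1, 2), (1, 3), (1, 4), (1, 5), (0, 5)])
Fold: move[2]->R => RURUUUL (positions: [(0, 0), (1, 0), (1, 1), (2, 1), (2, 2), (2, 3), (2, 4), (1, 4)])

Answer: (0,0) (1,0) (1,1) (2,1) (2,2) (2,3) (2,4) (1,4)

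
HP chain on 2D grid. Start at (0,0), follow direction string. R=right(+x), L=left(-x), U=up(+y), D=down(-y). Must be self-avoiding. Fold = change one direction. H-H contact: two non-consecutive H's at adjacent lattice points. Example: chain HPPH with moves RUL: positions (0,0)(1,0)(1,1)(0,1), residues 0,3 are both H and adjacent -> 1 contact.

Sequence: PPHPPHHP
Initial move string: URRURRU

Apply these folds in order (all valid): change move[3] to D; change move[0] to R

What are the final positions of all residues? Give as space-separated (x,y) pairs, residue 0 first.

Initial moves: URRURRU
Fold: move[3]->D => URRDRRU (positions: [(0, 0), (0, 1), (1, 1), (2, 1), (2, 0), (3, 0), (4, 0), (4, 1)])
Fold: move[0]->R => RRRDRRU (positions: [(0, 0), (1, 0), (2, 0), (3, 0), (3, -1), (4, -1), (5, -1), (5, 0)])

Answer: (0,0) (1,0) (2,0) (3,0) (3,-1) (4,-1) (5,-1) (5,0)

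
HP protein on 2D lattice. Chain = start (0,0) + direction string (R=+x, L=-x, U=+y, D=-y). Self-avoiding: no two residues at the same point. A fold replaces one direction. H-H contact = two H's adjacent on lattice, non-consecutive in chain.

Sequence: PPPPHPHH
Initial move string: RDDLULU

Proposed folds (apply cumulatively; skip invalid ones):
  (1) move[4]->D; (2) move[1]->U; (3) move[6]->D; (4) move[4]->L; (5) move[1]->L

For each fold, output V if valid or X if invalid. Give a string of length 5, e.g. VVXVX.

Answer: VXVVX

Derivation:
Initial: RDDLULU -> [(0, 0), (1, 0), (1, -1), (1, -2), (0, -2), (0, -1), (-1, -1), (-1, 0)]
Fold 1: move[4]->D => RDDLDLU VALID
Fold 2: move[1]->U => RUDLDLU INVALID (collision), skipped
Fold 3: move[6]->D => RDDLDLD VALID
Fold 4: move[4]->L => RDDLLLD VALID
Fold 5: move[1]->L => RLDLLLD INVALID (collision), skipped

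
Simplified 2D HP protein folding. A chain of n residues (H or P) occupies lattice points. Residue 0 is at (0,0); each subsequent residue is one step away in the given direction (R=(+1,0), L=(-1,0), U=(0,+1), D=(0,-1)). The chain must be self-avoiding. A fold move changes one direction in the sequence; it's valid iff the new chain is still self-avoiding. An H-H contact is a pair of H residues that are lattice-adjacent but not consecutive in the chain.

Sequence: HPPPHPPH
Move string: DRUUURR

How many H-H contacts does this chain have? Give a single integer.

Answer: 0

Derivation:
Positions: [(0, 0), (0, -1), (1, -1), (1, 0), (1, 1), (1, 2), (2, 2), (3, 2)]
No H-H contacts found.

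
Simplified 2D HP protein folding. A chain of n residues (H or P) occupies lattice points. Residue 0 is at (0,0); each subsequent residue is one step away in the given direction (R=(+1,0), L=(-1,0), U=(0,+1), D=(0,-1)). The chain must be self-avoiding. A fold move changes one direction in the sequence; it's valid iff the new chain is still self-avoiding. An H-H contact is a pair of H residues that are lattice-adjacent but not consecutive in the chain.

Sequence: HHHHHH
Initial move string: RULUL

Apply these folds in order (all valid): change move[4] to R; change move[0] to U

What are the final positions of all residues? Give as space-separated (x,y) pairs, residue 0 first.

Initial moves: RULUL
Fold: move[4]->R => RULUR (positions: [(0, 0), (1, 0), (1, 1), (0, 1), (0, 2), (1, 2)])
Fold: move[0]->U => UULUR (positions: [(0, 0), (0, 1), (0, 2), (-1, 2), (-1, 3), (0, 3)])

Answer: (0,0) (0,1) (0,2) (-1,2) (-1,3) (0,3)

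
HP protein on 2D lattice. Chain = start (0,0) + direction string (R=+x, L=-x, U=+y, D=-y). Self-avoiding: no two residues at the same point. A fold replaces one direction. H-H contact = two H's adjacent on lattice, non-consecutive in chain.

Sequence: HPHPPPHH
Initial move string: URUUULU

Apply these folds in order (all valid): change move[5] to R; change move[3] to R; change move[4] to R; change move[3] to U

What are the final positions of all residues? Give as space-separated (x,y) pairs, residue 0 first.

Answer: (0,0) (0,1) (1,1) (1,2) (1,3) (2,3) (3,3) (3,4)

Derivation:
Initial moves: URUUULU
Fold: move[5]->R => URUUURU (positions: [(0, 0), (0, 1), (1, 1), (1, 2), (1, 3), (1, 4), (2, 4), (2, 5)])
Fold: move[3]->R => URURURU (positions: [(0, 0), (0, 1), (1, 1), (1, 2), (2, 2), (2, 3), (3, 3), (3, 4)])
Fold: move[4]->R => URURRRU (positions: [(0, 0), (0, 1), (1, 1), (1, 2), (2, 2), (3, 2), (4, 2), (4, 3)])
Fold: move[3]->U => URUURRU (positions: [(0, 0), (0, 1), (1, 1), (1, 2), (1, 3), (2, 3), (3, 3), (3, 4)])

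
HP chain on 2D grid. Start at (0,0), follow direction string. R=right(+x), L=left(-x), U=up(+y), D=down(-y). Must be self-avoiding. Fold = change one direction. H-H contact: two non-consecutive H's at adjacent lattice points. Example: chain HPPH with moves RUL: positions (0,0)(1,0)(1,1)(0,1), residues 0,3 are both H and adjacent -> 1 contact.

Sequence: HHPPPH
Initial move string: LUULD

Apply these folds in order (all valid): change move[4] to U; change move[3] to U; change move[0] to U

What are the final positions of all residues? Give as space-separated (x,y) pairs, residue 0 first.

Initial moves: LUULD
Fold: move[4]->U => LUULU (positions: [(0, 0), (-1, 0), (-1, 1), (-1, 2), (-2, 2), (-2, 3)])
Fold: move[3]->U => LUUUU (positions: [(0, 0), (-1, 0), (-1, 1), (-1, 2), (-1, 3), (-1, 4)])
Fold: move[0]->U => UUUUU (positions: [(0, 0), (0, 1), (0, 2), (0, 3), (0, 4), (0, 5)])

Answer: (0,0) (0,1) (0,2) (0,3) (0,4) (0,5)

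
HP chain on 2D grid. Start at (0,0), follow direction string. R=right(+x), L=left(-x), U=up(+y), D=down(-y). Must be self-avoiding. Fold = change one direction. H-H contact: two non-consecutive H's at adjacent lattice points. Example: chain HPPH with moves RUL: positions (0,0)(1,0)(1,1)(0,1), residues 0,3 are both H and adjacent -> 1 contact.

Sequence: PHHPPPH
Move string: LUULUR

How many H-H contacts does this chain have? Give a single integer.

Answer: 0

Derivation:
Positions: [(0, 0), (-1, 0), (-1, 1), (-1, 2), (-2, 2), (-2, 3), (-1, 3)]
No H-H contacts found.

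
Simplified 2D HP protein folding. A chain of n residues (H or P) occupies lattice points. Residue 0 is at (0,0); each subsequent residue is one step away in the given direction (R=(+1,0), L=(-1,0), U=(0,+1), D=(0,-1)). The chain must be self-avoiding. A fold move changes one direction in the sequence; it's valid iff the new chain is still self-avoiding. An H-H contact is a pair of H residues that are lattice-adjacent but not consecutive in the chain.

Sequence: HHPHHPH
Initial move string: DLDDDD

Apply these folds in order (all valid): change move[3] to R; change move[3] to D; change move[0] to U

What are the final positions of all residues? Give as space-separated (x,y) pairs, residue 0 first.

Answer: (0,0) (0,1) (-1,1) (-1,0) (-1,-1) (-1,-2) (-1,-3)

Derivation:
Initial moves: DLDDDD
Fold: move[3]->R => DLDRDD (positions: [(0, 0), (0, -1), (-1, -1), (-1, -2), (0, -2), (0, -3), (0, -4)])
Fold: move[3]->D => DLDDDD (positions: [(0, 0), (0, -1), (-1, -1), (-1, -2), (-1, -3), (-1, -4), (-1, -5)])
Fold: move[0]->U => ULDDDD (positions: [(0, 0), (0, 1), (-1, 1), (-1, 0), (-1, -1), (-1, -2), (-1, -3)])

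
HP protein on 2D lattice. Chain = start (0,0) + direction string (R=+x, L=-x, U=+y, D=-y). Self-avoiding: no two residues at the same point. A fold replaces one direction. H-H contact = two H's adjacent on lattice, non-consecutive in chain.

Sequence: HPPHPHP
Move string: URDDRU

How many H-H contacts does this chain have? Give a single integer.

Positions: [(0, 0), (0, 1), (1, 1), (1, 0), (1, -1), (2, -1), (2, 0)]
H-H contact: residue 0 @(0,0) - residue 3 @(1, 0)

Answer: 1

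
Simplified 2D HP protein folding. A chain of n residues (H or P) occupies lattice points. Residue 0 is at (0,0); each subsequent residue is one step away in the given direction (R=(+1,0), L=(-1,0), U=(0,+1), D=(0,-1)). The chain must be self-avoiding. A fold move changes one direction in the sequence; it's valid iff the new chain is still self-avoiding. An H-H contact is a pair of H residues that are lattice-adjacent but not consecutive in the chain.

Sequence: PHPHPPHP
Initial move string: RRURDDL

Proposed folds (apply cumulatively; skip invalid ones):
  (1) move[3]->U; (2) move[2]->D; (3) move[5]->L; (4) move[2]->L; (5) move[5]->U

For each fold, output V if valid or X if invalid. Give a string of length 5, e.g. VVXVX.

Initial: RRURDDL -> [(0, 0), (1, 0), (2, 0), (2, 1), (3, 1), (3, 0), (3, -1), (2, -1)]
Fold 1: move[3]->U => RRUUDDL INVALID (collision), skipped
Fold 2: move[2]->D => RRDRDDL VALID
Fold 3: move[5]->L => RRDRDLL VALID
Fold 4: move[2]->L => RRLRDLL INVALID (collision), skipped
Fold 5: move[5]->U => RRDRDUL INVALID (collision), skipped

Answer: XVVXX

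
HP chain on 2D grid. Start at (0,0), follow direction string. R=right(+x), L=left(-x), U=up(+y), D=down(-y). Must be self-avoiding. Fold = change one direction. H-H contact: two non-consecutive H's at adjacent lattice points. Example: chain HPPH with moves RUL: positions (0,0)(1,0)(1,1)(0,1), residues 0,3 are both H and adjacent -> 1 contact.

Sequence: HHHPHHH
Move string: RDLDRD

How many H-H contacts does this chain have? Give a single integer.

Answer: 1

Derivation:
Positions: [(0, 0), (1, 0), (1, -1), (0, -1), (0, -2), (1, -2), (1, -3)]
H-H contact: residue 2 @(1,-1) - residue 5 @(1, -2)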